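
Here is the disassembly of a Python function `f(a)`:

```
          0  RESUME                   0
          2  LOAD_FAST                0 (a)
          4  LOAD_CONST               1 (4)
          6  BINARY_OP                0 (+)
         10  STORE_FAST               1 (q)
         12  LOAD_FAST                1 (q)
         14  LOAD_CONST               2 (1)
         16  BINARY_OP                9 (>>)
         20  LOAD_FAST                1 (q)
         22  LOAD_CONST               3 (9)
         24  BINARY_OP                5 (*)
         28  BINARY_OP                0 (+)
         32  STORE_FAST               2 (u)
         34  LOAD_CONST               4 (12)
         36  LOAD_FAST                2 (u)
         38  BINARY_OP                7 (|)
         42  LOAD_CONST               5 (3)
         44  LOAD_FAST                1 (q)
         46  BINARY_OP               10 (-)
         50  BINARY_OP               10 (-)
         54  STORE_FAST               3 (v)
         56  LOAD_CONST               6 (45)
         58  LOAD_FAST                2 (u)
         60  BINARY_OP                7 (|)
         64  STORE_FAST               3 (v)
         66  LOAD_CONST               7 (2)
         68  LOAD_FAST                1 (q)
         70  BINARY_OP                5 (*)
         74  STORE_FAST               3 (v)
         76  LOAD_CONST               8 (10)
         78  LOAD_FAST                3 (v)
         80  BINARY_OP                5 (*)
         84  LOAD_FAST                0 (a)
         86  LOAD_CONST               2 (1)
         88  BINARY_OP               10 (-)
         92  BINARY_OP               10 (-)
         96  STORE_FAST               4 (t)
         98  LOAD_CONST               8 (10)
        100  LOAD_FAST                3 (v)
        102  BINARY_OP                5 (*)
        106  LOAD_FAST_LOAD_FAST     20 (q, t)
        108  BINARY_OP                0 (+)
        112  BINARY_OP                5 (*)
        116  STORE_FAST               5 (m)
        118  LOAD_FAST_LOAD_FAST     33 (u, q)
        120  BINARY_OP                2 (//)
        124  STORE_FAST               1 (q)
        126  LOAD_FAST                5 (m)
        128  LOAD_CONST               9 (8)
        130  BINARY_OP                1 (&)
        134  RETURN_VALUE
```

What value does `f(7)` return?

LOAD_FAST a → push 7. Stack: [7]
LOAD_CONST → push 4. Stack: [7, 4]
BINARY_OP + → 7 + 4 = 11. Stack: [11]
STORE_FAST q → q=11. Stack: []
LOAD_FAST q → push 11. Stack: [11]
LOAD_CONST → push 1. Stack: [11, 1]
BINARY_OP >> → 11 >> 1 = 5. Stack: [5]
LOAD_FAST q → push 11. Stack: [5, 11]
LOAD_CONST → push 9. Stack: [5, 11, 9]
BINARY_OP * → 11 * 9 = 99. Stack: [5, 99]
BINARY_OP + → 5 + 99 = 104. Stack: [104]
STORE_FAST u → u=104. Stack: []
LOAD_CONST → push 12. Stack: [12]
LOAD_FAST u → push 104. Stack: [12, 104]
BINARY_OP | → 12 | 104 = 108. Stack: [108]
LOAD_CONST → push 3. Stack: [108, 3]
LOAD_FAST q → push 11. Stack: [108, 3, 11]
BINARY_OP - → 3 - 11 = -8. Stack: [108, -8]
BINARY_OP - → 108 - -8 = 116. Stack: [116]
STORE_FAST v → v=116. Stack: []
LOAD_CONST → push 45. Stack: [45]
LOAD_FAST u → push 104. Stack: [45, 104]
BINARY_OP | → 45 | 104 = 109. Stack: [109]
STORE_FAST v → v=109. Stack: []
LOAD_CONST → push 2. Stack: [2]
LOAD_FAST q → push 11. Stack: [2, 11]
BINARY_OP * → 2 * 11 = 22. Stack: [22]
STORE_FAST v → v=22. Stack: []
LOAD_CONST → push 10. Stack: [10]
LOAD_FAST v → push 22. Stack: [10, 22]
BINARY_OP * → 10 * 22 = 220. Stack: [220]
LOAD_FAST a → push 7. Stack: [220, 7]
LOAD_CONST → push 1. Stack: [220, 7, 1]
BINARY_OP - → 7 - 1 = 6. Stack: [220, 6]
BINARY_OP - → 220 - 6 = 214. Stack: [214]
STORE_FAST t → t=214. Stack: []
LOAD_CONST → push 10. Stack: [10]
LOAD_FAST v → push 22. Stack: [10, 22]
BINARY_OP * → 10 * 22 = 220. Stack: [220]
LOAD_FAST_LOAD_FAST q,t → push 11,214. Stack: [220, 11, 214]
BINARY_OP + → 11 + 214 = 225. Stack: [220, 225]
BINARY_OP * → 220 * 225 = 49500. Stack: [49500]
STORE_FAST m → m=49500. Stack: []
LOAD_FAST_LOAD_FAST u,q → push 104,11. Stack: [104, 11]
BINARY_OP // → 104 // 11 = 9. Stack: [9]
STORE_FAST q → q=9. Stack: []
LOAD_FAST m → push 49500. Stack: [49500]
LOAD_CONST → push 8. Stack: [49500, 8]
BINARY_OP & → 49500 & 8 = 8. Stack: [8]
RETURN_VALUE → return 8.

8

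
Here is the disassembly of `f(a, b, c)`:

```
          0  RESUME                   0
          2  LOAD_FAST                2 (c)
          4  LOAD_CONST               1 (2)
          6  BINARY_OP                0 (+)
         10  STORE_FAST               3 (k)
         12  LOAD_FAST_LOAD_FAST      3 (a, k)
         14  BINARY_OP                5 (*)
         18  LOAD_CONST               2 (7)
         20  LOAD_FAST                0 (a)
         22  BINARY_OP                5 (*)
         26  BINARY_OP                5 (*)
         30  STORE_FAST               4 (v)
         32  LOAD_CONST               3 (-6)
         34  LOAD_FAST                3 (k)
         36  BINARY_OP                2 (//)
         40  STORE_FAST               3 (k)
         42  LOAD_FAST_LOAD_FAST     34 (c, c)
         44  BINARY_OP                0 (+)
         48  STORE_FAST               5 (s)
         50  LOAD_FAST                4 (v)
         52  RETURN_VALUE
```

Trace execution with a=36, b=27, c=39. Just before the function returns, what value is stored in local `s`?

LOAD_FAST c → push 39. Stack: [39]
LOAD_CONST → push 2. Stack: [39, 2]
BINARY_OP + → 39 + 2 = 41. Stack: [41]
STORE_FAST k → k=41. Stack: []
LOAD_FAST_LOAD_FAST a,k → push 36,41. Stack: [36, 41]
BINARY_OP * → 36 * 41 = 1476. Stack: [1476]
LOAD_CONST → push 7. Stack: [1476, 7]
LOAD_FAST a → push 36. Stack: [1476, 7, 36]
BINARY_OP * → 7 * 36 = 252. Stack: [1476, 252]
BINARY_OP * → 1476 * 252 = 371952. Stack: [371952]
STORE_FAST v → v=371952. Stack: []
LOAD_CONST → push -6. Stack: [-6]
LOAD_FAST k → push 41. Stack: [-6, 41]
BINARY_OP // → -6 // 41 = -1. Stack: [-1]
STORE_FAST k → k=-1. Stack: []
LOAD_FAST_LOAD_FAST c,c → push 39,39. Stack: [39, 39]
BINARY_OP + → 39 + 39 = 78. Stack: [78]
STORE_FAST s → s=78. Stack: []
LOAD_FAST v → push 371952. Stack: [371952]
RETURN_VALUE → return 371952.

78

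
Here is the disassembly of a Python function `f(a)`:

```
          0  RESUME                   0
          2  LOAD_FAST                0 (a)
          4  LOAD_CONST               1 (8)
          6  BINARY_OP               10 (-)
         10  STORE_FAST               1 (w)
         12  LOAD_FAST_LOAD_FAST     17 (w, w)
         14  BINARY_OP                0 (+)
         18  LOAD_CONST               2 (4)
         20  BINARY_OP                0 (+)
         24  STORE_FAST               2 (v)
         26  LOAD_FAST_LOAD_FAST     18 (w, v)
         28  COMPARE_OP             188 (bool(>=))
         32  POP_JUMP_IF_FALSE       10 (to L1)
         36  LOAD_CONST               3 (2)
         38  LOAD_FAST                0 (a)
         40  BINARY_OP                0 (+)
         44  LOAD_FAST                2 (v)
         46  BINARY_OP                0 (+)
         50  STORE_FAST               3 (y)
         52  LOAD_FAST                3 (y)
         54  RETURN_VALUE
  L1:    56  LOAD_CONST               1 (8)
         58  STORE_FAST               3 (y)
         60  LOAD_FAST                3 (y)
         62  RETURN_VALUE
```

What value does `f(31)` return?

8

LOAD_FAST a → push 31. Stack: [31]
LOAD_CONST → push 8. Stack: [31, 8]
BINARY_OP - → 31 - 8 = 23. Stack: [23]
STORE_FAST w → w=23. Stack: []
LOAD_FAST_LOAD_FAST w,w → push 23,23. Stack: [23, 23]
BINARY_OP + → 23 + 23 = 46. Stack: [46]
LOAD_CONST → push 4. Stack: [46, 4]
BINARY_OP + → 46 + 4 = 50. Stack: [50]
STORE_FAST v → v=50. Stack: []
LOAD_FAST_LOAD_FAST w,v → push 23,50. Stack: [23, 50]
COMPARE_OP bool(>=) → 23 vs 50 = False. Stack: [False]
POP_JUMP_IF_FALSE → pop False; jump. Stack: []
LOAD_CONST → push 8. Stack: [8]
STORE_FAST y → y=8. Stack: []
LOAD_FAST y → push 8. Stack: [8]
RETURN_VALUE → return 8.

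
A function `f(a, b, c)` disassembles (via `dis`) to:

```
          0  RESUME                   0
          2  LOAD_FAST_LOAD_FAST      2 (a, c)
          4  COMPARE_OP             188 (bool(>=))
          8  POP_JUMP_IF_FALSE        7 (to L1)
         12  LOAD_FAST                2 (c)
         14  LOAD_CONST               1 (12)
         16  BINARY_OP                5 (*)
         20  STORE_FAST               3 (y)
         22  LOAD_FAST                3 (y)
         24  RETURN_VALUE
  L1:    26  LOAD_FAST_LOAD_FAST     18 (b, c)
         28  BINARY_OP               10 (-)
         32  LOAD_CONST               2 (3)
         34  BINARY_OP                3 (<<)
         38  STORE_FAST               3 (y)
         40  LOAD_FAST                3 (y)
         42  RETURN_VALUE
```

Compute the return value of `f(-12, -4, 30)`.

LOAD_FAST_LOAD_FAST a,c → push -12,30. Stack: [-12, 30]
COMPARE_OP bool(>=) → -12 vs 30 = False. Stack: [False]
POP_JUMP_IF_FALSE → pop False; jump. Stack: []
LOAD_FAST_LOAD_FAST b,c → push -4,30. Stack: [-4, 30]
BINARY_OP - → -4 - 30 = -34. Stack: [-34]
LOAD_CONST → push 3. Stack: [-34, 3]
BINARY_OP << → -34 << 3 = -272. Stack: [-272]
STORE_FAST y → y=-272. Stack: []
LOAD_FAST y → push -272. Stack: [-272]
RETURN_VALUE → return -272.

-272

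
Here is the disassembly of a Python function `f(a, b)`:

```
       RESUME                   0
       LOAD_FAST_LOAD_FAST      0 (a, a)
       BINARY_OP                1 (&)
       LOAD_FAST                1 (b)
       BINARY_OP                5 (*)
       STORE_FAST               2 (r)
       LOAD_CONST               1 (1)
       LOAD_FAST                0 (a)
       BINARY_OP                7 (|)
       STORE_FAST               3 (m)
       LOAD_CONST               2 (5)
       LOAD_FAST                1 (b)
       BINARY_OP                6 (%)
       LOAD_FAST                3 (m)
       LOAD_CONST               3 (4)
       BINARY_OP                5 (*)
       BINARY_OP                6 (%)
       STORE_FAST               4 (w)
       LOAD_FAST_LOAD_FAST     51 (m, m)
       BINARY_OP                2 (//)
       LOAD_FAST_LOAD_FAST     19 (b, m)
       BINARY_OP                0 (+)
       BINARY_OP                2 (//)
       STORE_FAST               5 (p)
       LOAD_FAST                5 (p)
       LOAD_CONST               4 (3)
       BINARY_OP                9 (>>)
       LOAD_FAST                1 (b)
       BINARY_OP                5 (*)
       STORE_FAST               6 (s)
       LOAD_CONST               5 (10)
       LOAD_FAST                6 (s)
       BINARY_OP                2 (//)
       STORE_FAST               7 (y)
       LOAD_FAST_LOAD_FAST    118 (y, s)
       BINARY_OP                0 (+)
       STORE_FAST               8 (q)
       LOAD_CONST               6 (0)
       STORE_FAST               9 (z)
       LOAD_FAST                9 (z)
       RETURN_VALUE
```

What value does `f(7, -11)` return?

0

LOAD_FAST_LOAD_FAST a,a → push 7,7. Stack: [7, 7]
BINARY_OP & → 7 & 7 = 7. Stack: [7]
LOAD_FAST b → push -11. Stack: [7, -11]
BINARY_OP * → 7 * -11 = -77. Stack: [-77]
STORE_FAST r → r=-77. Stack: []
LOAD_CONST → push 1. Stack: [1]
LOAD_FAST a → push 7. Stack: [1, 7]
BINARY_OP | → 1 | 7 = 7. Stack: [7]
STORE_FAST m → m=7. Stack: []
LOAD_CONST → push 5. Stack: [5]
LOAD_FAST b → push -11. Stack: [5, -11]
BINARY_OP % → 5 % -11 = -6. Stack: [-6]
LOAD_FAST m → push 7. Stack: [-6, 7]
LOAD_CONST → push 4. Stack: [-6, 7, 4]
BINARY_OP * → 7 * 4 = 28. Stack: [-6, 28]
BINARY_OP % → -6 % 28 = 22. Stack: [22]
STORE_FAST w → w=22. Stack: []
LOAD_FAST_LOAD_FAST m,m → push 7,7. Stack: [7, 7]
BINARY_OP // → 7 // 7 = 1. Stack: [1]
LOAD_FAST_LOAD_FAST b,m → push -11,7. Stack: [1, -11, 7]
BINARY_OP + → -11 + 7 = -4. Stack: [1, -4]
BINARY_OP // → 1 // -4 = -1. Stack: [-1]
STORE_FAST p → p=-1. Stack: []
LOAD_FAST p → push -1. Stack: [-1]
LOAD_CONST → push 3. Stack: [-1, 3]
BINARY_OP >> → -1 >> 3 = -1. Stack: [-1]
LOAD_FAST b → push -11. Stack: [-1, -11]
BINARY_OP * → -1 * -11 = 11. Stack: [11]
STORE_FAST s → s=11. Stack: []
LOAD_CONST → push 10. Stack: [10]
LOAD_FAST s → push 11. Stack: [10, 11]
BINARY_OP // → 10 // 11 = 0. Stack: [0]
STORE_FAST y → y=0. Stack: []
LOAD_FAST_LOAD_FAST y,s → push 0,11. Stack: [0, 11]
BINARY_OP + → 0 + 11 = 11. Stack: [11]
STORE_FAST q → q=11. Stack: []
LOAD_CONST → push 0. Stack: [0]
STORE_FAST z → z=0. Stack: []
LOAD_FAST z → push 0. Stack: [0]
RETURN_VALUE → return 0.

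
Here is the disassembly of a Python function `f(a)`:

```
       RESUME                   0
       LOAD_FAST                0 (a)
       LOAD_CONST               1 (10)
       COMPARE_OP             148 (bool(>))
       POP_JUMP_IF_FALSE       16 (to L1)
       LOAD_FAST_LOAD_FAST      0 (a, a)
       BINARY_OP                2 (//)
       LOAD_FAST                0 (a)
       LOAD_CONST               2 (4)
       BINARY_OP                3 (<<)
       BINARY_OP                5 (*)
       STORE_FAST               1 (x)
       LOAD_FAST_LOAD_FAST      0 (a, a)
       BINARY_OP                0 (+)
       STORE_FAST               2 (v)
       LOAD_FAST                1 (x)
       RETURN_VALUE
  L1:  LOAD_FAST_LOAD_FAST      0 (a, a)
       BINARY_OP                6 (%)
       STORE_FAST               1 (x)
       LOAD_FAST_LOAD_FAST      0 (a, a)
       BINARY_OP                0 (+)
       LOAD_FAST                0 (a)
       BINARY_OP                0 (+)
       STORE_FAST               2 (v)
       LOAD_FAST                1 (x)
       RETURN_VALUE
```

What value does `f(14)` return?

224

LOAD_FAST a → push 14. Stack: [14]
LOAD_CONST → push 10. Stack: [14, 10]
COMPARE_OP bool(>) → 14 vs 10 = True. Stack: [True]
POP_JUMP_IF_FALSE → pop True; no jump. Stack: []
LOAD_FAST_LOAD_FAST a,a → push 14,14. Stack: [14, 14]
BINARY_OP // → 14 // 14 = 1. Stack: [1]
LOAD_FAST a → push 14. Stack: [1, 14]
LOAD_CONST → push 4. Stack: [1, 14, 4]
BINARY_OP << → 14 << 4 = 224. Stack: [1, 224]
BINARY_OP * → 1 * 224 = 224. Stack: [224]
STORE_FAST x → x=224. Stack: []
LOAD_FAST_LOAD_FAST a,a → push 14,14. Stack: [14, 14]
BINARY_OP + → 14 + 14 = 28. Stack: [28]
STORE_FAST v → v=28. Stack: []
LOAD_FAST x → push 224. Stack: [224]
RETURN_VALUE → return 224.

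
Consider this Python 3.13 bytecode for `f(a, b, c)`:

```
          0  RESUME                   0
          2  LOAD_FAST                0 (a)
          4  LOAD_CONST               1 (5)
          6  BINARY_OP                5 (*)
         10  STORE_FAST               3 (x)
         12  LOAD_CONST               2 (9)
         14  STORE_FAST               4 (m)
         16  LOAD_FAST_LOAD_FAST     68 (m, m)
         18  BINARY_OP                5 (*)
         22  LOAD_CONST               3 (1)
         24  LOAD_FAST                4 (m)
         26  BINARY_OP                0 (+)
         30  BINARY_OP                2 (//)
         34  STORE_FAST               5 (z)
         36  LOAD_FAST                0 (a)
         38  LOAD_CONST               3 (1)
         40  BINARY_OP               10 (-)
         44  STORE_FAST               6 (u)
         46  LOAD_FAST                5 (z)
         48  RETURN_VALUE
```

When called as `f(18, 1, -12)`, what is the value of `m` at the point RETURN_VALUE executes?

LOAD_FAST a → push 18. Stack: [18]
LOAD_CONST → push 5. Stack: [18, 5]
BINARY_OP * → 18 * 5 = 90. Stack: [90]
STORE_FAST x → x=90. Stack: []
LOAD_CONST → push 9. Stack: [9]
STORE_FAST m → m=9. Stack: []
LOAD_FAST_LOAD_FAST m,m → push 9,9. Stack: [9, 9]
BINARY_OP * → 9 * 9 = 81. Stack: [81]
LOAD_CONST → push 1. Stack: [81, 1]
LOAD_FAST m → push 9. Stack: [81, 1, 9]
BINARY_OP + → 1 + 9 = 10. Stack: [81, 10]
BINARY_OP // → 81 // 10 = 8. Stack: [8]
STORE_FAST z → z=8. Stack: []
LOAD_FAST a → push 18. Stack: [18]
LOAD_CONST → push 1. Stack: [18, 1]
BINARY_OP - → 18 - 1 = 17. Stack: [17]
STORE_FAST u → u=17. Stack: []
LOAD_FAST z → push 8. Stack: [8]
RETURN_VALUE → return 8.

9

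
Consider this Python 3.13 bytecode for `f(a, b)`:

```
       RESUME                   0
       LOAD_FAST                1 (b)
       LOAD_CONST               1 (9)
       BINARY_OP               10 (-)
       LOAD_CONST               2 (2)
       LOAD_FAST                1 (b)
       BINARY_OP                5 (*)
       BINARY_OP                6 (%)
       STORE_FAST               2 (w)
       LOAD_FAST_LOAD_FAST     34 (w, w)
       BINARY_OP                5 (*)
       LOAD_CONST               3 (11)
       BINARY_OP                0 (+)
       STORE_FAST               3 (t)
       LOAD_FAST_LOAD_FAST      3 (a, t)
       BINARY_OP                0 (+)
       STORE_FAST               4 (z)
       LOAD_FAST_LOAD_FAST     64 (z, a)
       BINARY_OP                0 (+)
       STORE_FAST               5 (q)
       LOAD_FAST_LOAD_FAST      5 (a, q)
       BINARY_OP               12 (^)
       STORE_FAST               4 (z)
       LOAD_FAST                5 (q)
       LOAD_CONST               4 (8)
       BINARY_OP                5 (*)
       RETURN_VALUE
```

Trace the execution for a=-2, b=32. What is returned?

LOAD_FAST b → push 32. Stack: [32]
LOAD_CONST → push 9. Stack: [32, 9]
BINARY_OP - → 32 - 9 = 23. Stack: [23]
LOAD_CONST → push 2. Stack: [23, 2]
LOAD_FAST b → push 32. Stack: [23, 2, 32]
BINARY_OP * → 2 * 32 = 64. Stack: [23, 64]
BINARY_OP % → 23 % 64 = 23. Stack: [23]
STORE_FAST w → w=23. Stack: []
LOAD_FAST_LOAD_FAST w,w → push 23,23. Stack: [23, 23]
BINARY_OP * → 23 * 23 = 529. Stack: [529]
LOAD_CONST → push 11. Stack: [529, 11]
BINARY_OP + → 529 + 11 = 540. Stack: [540]
STORE_FAST t → t=540. Stack: []
LOAD_FAST_LOAD_FAST a,t → push -2,540. Stack: [-2, 540]
BINARY_OP + → -2 + 540 = 538. Stack: [538]
STORE_FAST z → z=538. Stack: []
LOAD_FAST_LOAD_FAST z,a → push 538,-2. Stack: [538, -2]
BINARY_OP + → 538 + -2 = 536. Stack: [536]
STORE_FAST q → q=536. Stack: []
LOAD_FAST_LOAD_FAST a,q → push -2,536. Stack: [-2, 536]
BINARY_OP ^ → -2 ^ 536 = -538. Stack: [-538]
STORE_FAST z → z=-538. Stack: []
LOAD_FAST q → push 536. Stack: [536]
LOAD_CONST → push 8. Stack: [536, 8]
BINARY_OP * → 536 * 8 = 4288. Stack: [4288]
RETURN_VALUE → return 4288.

4288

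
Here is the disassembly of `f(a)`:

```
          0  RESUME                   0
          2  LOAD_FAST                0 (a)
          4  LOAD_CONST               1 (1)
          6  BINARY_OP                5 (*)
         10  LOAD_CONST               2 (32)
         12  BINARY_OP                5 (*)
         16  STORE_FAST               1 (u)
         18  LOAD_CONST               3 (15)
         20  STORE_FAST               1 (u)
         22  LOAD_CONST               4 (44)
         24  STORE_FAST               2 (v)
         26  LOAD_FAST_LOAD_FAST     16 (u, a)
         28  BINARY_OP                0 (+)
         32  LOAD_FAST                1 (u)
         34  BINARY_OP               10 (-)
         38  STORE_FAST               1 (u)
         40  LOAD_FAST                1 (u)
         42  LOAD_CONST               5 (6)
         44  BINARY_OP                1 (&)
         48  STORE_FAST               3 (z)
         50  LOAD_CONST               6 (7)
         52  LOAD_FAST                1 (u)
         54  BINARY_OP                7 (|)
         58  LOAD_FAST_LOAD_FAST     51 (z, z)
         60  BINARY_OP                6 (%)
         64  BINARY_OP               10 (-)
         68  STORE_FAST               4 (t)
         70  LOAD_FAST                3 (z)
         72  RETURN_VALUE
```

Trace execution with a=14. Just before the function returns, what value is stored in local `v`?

LOAD_FAST a → push 14. Stack: [14]
LOAD_CONST → push 1. Stack: [14, 1]
BINARY_OP * → 14 * 1 = 14. Stack: [14]
LOAD_CONST → push 32. Stack: [14, 32]
BINARY_OP * → 14 * 32 = 448. Stack: [448]
STORE_FAST u → u=448. Stack: []
LOAD_CONST → push 15. Stack: [15]
STORE_FAST u → u=15. Stack: []
LOAD_CONST → push 44. Stack: [44]
STORE_FAST v → v=44. Stack: []
LOAD_FAST_LOAD_FAST u,a → push 15,14. Stack: [15, 14]
BINARY_OP + → 15 + 14 = 29. Stack: [29]
LOAD_FAST u → push 15. Stack: [29, 15]
BINARY_OP - → 29 - 15 = 14. Stack: [14]
STORE_FAST u → u=14. Stack: []
LOAD_FAST u → push 14. Stack: [14]
LOAD_CONST → push 6. Stack: [14, 6]
BINARY_OP & → 14 & 6 = 6. Stack: [6]
STORE_FAST z → z=6. Stack: []
LOAD_CONST → push 7. Stack: [7]
LOAD_FAST u → push 14. Stack: [7, 14]
BINARY_OP | → 7 | 14 = 15. Stack: [15]
LOAD_FAST_LOAD_FAST z,z → push 6,6. Stack: [15, 6, 6]
BINARY_OP % → 6 % 6 = 0. Stack: [15, 0]
BINARY_OP - → 15 - 0 = 15. Stack: [15]
STORE_FAST t → t=15. Stack: []
LOAD_FAST z → push 6. Stack: [6]
RETURN_VALUE → return 6.

44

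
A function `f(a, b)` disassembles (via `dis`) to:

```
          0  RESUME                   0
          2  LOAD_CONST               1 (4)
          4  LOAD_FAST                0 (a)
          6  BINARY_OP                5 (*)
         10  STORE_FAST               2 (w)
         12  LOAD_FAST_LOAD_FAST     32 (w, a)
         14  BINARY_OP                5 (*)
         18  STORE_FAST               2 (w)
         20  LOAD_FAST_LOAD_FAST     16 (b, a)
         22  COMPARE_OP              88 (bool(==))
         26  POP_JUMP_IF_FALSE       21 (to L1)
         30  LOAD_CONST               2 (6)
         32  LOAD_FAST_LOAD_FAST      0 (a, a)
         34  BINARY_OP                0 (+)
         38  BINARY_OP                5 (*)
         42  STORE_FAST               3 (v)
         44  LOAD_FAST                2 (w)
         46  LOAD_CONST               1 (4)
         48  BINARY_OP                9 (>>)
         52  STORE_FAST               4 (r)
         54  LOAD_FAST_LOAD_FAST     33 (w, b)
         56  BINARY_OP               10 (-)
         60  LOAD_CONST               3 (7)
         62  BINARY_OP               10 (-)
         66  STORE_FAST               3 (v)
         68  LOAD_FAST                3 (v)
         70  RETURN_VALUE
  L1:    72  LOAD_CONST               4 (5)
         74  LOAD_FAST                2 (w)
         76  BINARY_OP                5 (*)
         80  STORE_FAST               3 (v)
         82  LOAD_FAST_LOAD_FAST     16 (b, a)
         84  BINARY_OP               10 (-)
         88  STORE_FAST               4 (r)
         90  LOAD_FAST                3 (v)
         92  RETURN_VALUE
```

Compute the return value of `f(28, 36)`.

15680

LOAD_CONST → push 4. Stack: [4]
LOAD_FAST a → push 28. Stack: [4, 28]
BINARY_OP * → 4 * 28 = 112. Stack: [112]
STORE_FAST w → w=112. Stack: []
LOAD_FAST_LOAD_FAST w,a → push 112,28. Stack: [112, 28]
BINARY_OP * → 112 * 28 = 3136. Stack: [3136]
STORE_FAST w → w=3136. Stack: []
LOAD_FAST_LOAD_FAST b,a → push 36,28. Stack: [36, 28]
COMPARE_OP bool(==) → 36 vs 28 = False. Stack: [False]
POP_JUMP_IF_FALSE → pop False; jump. Stack: []
LOAD_CONST → push 5. Stack: [5]
LOAD_FAST w → push 3136. Stack: [5, 3136]
BINARY_OP * → 5 * 3136 = 15680. Stack: [15680]
STORE_FAST v → v=15680. Stack: []
LOAD_FAST_LOAD_FAST b,a → push 36,28. Stack: [36, 28]
BINARY_OP - → 36 - 28 = 8. Stack: [8]
STORE_FAST r → r=8. Stack: []
LOAD_FAST v → push 15680. Stack: [15680]
RETURN_VALUE → return 15680.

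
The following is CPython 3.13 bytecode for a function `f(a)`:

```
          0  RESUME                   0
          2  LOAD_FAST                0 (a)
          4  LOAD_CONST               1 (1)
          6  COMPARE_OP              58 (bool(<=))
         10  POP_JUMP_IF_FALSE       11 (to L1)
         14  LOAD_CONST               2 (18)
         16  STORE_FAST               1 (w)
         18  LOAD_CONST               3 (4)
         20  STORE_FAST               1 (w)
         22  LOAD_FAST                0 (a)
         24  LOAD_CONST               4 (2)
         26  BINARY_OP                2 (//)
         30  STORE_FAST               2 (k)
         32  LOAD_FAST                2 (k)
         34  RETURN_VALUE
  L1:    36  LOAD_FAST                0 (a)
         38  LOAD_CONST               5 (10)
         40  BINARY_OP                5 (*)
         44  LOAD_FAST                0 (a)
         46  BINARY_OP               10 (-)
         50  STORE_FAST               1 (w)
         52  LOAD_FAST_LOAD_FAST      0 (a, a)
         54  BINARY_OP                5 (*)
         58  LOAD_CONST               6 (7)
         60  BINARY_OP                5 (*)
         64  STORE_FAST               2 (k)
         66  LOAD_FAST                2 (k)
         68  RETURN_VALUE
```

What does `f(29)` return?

LOAD_FAST a → push 29. Stack: [29]
LOAD_CONST → push 1. Stack: [29, 1]
COMPARE_OP bool(<=) → 29 vs 1 = False. Stack: [False]
POP_JUMP_IF_FALSE → pop False; jump. Stack: []
LOAD_FAST a → push 29. Stack: [29]
LOAD_CONST → push 10. Stack: [29, 10]
BINARY_OP * → 29 * 10 = 290. Stack: [290]
LOAD_FAST a → push 29. Stack: [290, 29]
BINARY_OP - → 290 - 29 = 261. Stack: [261]
STORE_FAST w → w=261. Stack: []
LOAD_FAST_LOAD_FAST a,a → push 29,29. Stack: [29, 29]
BINARY_OP * → 29 * 29 = 841. Stack: [841]
LOAD_CONST → push 7. Stack: [841, 7]
BINARY_OP * → 841 * 7 = 5887. Stack: [5887]
STORE_FAST k → k=5887. Stack: []
LOAD_FAST k → push 5887. Stack: [5887]
RETURN_VALUE → return 5887.

5887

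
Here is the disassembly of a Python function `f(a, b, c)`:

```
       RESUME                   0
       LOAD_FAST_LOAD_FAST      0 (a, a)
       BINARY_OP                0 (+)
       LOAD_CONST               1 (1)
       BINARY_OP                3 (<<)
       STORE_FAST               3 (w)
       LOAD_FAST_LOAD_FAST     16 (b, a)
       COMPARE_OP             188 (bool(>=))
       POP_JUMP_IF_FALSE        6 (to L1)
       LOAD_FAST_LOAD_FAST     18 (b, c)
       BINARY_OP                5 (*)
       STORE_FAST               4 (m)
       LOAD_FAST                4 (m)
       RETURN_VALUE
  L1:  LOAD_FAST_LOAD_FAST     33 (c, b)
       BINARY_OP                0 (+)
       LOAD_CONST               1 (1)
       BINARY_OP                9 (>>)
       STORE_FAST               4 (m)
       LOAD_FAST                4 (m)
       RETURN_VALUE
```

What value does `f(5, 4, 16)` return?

LOAD_FAST_LOAD_FAST a,a → push 5,5. Stack: [5, 5]
BINARY_OP + → 5 + 5 = 10. Stack: [10]
LOAD_CONST → push 1. Stack: [10, 1]
BINARY_OP << → 10 << 1 = 20. Stack: [20]
STORE_FAST w → w=20. Stack: []
LOAD_FAST_LOAD_FAST b,a → push 4,5. Stack: [4, 5]
COMPARE_OP bool(>=) → 4 vs 5 = False. Stack: [False]
POP_JUMP_IF_FALSE → pop False; jump. Stack: []
LOAD_FAST_LOAD_FAST c,b → push 16,4. Stack: [16, 4]
BINARY_OP + → 16 + 4 = 20. Stack: [20]
LOAD_CONST → push 1. Stack: [20, 1]
BINARY_OP >> → 20 >> 1 = 10. Stack: [10]
STORE_FAST m → m=10. Stack: []
LOAD_FAST m → push 10. Stack: [10]
RETURN_VALUE → return 10.

10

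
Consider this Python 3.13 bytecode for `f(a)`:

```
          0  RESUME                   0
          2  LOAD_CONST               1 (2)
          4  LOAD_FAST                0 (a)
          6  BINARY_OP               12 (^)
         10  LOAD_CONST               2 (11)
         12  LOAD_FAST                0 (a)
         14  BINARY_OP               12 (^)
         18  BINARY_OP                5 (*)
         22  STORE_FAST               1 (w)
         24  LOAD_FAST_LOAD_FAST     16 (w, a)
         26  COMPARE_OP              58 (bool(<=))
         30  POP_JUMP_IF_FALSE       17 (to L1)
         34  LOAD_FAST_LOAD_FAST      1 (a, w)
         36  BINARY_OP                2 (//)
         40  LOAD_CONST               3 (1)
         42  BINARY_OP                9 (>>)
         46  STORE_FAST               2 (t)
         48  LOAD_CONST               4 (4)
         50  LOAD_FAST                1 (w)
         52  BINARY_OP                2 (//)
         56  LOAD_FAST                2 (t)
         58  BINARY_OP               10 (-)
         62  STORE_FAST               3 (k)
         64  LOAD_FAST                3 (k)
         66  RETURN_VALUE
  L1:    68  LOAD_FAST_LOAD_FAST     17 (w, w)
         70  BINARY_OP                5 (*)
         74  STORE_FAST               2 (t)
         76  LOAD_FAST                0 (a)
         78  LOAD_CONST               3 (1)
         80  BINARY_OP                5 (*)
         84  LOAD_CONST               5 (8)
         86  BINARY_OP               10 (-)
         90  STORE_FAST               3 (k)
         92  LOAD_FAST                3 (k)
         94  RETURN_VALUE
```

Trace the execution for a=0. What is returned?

-8

LOAD_CONST → push 2. Stack: [2]
LOAD_FAST a → push 0. Stack: [2, 0]
BINARY_OP ^ → 2 ^ 0 = 2. Stack: [2]
LOAD_CONST → push 11. Stack: [2, 11]
LOAD_FAST a → push 0. Stack: [2, 11, 0]
BINARY_OP ^ → 11 ^ 0 = 11. Stack: [2, 11]
BINARY_OP * → 2 * 11 = 22. Stack: [22]
STORE_FAST w → w=22. Stack: []
LOAD_FAST_LOAD_FAST w,a → push 22,0. Stack: [22, 0]
COMPARE_OP bool(<=) → 22 vs 0 = False. Stack: [False]
POP_JUMP_IF_FALSE → pop False; jump. Stack: []
LOAD_FAST_LOAD_FAST w,w → push 22,22. Stack: [22, 22]
BINARY_OP * → 22 * 22 = 484. Stack: [484]
STORE_FAST t → t=484. Stack: []
LOAD_FAST a → push 0. Stack: [0]
LOAD_CONST → push 1. Stack: [0, 1]
BINARY_OP * → 0 * 1 = 0. Stack: [0]
LOAD_CONST → push 8. Stack: [0, 8]
BINARY_OP - → 0 - 8 = -8. Stack: [-8]
STORE_FAST k → k=-8. Stack: []
LOAD_FAST k → push -8. Stack: [-8]
RETURN_VALUE → return -8.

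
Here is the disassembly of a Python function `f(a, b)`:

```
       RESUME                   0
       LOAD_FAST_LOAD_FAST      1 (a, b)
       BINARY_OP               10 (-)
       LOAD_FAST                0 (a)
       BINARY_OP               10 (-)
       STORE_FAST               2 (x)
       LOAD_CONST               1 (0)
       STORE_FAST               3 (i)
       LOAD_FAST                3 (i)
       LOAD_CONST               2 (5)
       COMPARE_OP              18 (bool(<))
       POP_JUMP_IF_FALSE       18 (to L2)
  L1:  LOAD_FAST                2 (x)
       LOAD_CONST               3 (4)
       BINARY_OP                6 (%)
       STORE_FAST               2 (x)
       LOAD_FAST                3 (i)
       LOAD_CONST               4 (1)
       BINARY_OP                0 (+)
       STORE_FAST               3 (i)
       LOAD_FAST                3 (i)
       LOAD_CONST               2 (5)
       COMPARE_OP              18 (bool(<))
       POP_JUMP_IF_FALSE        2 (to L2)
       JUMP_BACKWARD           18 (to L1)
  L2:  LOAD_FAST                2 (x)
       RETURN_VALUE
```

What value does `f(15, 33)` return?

LOAD_FAST_LOAD_FAST a,b → push 15,33
BINARY_OP - → 15 - 33 = -18
LOAD_FAST a → push 15
BINARY_OP - → -18 - 15 = -33
STORE_FAST x → x=-33
LOAD_CONST → push 0
STORE_FAST i → i=0
LOAD_FAST i → push 0
LOAD_CONST → push 5
COMPARE_OP bool(<) → 0 vs 5 = True
POP_JUMP_IF_FALSE → pop True; no jump
LOAD_FAST x → push -33
LOAD_CONST → push 4
BINARY_OP % → -33 % 4 = 3
STORE_FAST x → x=3
LOAD_FAST i → push 0
LOAD_CONST → push 1
BINARY_OP + → 0 + 1 = 1
STORE_FAST i → i=1
LOAD_FAST i → push 1
LOAD_CONST → push 5
COMPARE_OP bool(<) → 1 vs 5 = True
POP_JUMP_IF_FALSE → pop True; no jump
LOAD_FAST x → push 3
LOAD_CONST → push 4
BINARY_OP % → 3 % 4 = 3
STORE_FAST x → x=3
LOAD_FAST i → push 1
LOAD_CONST → push 1
BINARY_OP + → 1 + 1 = 2
STORE_FAST i → i=2
LOAD_FAST i → push 2
LOAD_CONST → push 5
COMPARE_OP bool(<) → 2 vs 5 = True
POP_JUMP_IF_FALSE → pop True; no jump
LOAD_FAST x → push 3
LOAD_CONST → push 4
BINARY_OP % → 3 % 4 = 3
STORE_FAST x → x=3
LOAD_FAST i → push 2
LOAD_CONST → push 1
BINARY_OP + → 2 + 1 = 3
STORE_FAST i → i=3
LOAD_FAST i → push 3
LOAD_CONST → push 5
COMPARE_OP bool(<) → 3 vs 5 = True
POP_JUMP_IF_FALSE → pop True; no jump
LOAD_FAST x → push 3
LOAD_CONST → push 4
BINARY_OP % → 3 % 4 = 3
STORE_FAST x → x=3
LOAD_FAST i → push 3
LOAD_CONST → push 1
BINARY_OP + → 3 + 1 = 4
STORE_FAST i → i=4
LOAD_FAST i → push 4
LOAD_CONST → push 5
COMPARE_OP bool(<) → 4 vs 5 = True
POP_JUMP_IF_FALSE → pop True; no jump
LOAD_FAST x → push 3
LOAD_CONST → push 4
BINARY_OP % → 3 % 4 = 3
STORE_FAST x → x=3
LOAD_FAST i → push 4
LOAD_CONST → push 1
BINARY_OP + → 4 + 1 = 5
STORE_FAST i → i=5
LOAD_FAST i → push 5
LOAD_CONST → push 5
COMPARE_OP bool(<) → 5 vs 5 = False
POP_JUMP_IF_FALSE → pop False; jump
LOAD_FAST x → push 3
RETURN_VALUE → return 3.

3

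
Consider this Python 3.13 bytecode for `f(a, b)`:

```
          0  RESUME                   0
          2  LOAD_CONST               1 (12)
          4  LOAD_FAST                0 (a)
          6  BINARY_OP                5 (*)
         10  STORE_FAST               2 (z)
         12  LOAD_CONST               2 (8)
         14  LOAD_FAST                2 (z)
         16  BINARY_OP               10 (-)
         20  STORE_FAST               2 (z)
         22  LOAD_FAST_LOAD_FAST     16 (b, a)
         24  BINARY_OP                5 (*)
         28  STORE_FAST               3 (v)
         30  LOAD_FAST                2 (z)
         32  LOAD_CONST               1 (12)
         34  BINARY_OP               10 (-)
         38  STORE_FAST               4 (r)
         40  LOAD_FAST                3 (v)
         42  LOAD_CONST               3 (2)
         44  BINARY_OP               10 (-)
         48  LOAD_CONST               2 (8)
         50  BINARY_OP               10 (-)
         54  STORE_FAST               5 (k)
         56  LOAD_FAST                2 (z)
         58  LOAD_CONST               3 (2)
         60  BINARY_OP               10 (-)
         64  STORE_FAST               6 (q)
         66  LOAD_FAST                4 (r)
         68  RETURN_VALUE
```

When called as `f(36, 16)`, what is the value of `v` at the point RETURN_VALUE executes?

LOAD_CONST → push 12. Stack: [12]
LOAD_FAST a → push 36. Stack: [12, 36]
BINARY_OP * → 12 * 36 = 432. Stack: [432]
STORE_FAST z → z=432. Stack: []
LOAD_CONST → push 8. Stack: [8]
LOAD_FAST z → push 432. Stack: [8, 432]
BINARY_OP - → 8 - 432 = -424. Stack: [-424]
STORE_FAST z → z=-424. Stack: []
LOAD_FAST_LOAD_FAST b,a → push 16,36. Stack: [16, 36]
BINARY_OP * → 16 * 36 = 576. Stack: [576]
STORE_FAST v → v=576. Stack: []
LOAD_FAST z → push -424. Stack: [-424]
LOAD_CONST → push 12. Stack: [-424, 12]
BINARY_OP - → -424 - 12 = -436. Stack: [-436]
STORE_FAST r → r=-436. Stack: []
LOAD_FAST v → push 576. Stack: [576]
LOAD_CONST → push 2. Stack: [576, 2]
BINARY_OP - → 576 - 2 = 574. Stack: [574]
LOAD_CONST → push 8. Stack: [574, 8]
BINARY_OP - → 574 - 8 = 566. Stack: [566]
STORE_FAST k → k=566. Stack: []
LOAD_FAST z → push -424. Stack: [-424]
LOAD_CONST → push 2. Stack: [-424, 2]
BINARY_OP - → -424 - 2 = -426. Stack: [-426]
STORE_FAST q → q=-426. Stack: []
LOAD_FAST r → push -436. Stack: [-436]
RETURN_VALUE → return -436.

576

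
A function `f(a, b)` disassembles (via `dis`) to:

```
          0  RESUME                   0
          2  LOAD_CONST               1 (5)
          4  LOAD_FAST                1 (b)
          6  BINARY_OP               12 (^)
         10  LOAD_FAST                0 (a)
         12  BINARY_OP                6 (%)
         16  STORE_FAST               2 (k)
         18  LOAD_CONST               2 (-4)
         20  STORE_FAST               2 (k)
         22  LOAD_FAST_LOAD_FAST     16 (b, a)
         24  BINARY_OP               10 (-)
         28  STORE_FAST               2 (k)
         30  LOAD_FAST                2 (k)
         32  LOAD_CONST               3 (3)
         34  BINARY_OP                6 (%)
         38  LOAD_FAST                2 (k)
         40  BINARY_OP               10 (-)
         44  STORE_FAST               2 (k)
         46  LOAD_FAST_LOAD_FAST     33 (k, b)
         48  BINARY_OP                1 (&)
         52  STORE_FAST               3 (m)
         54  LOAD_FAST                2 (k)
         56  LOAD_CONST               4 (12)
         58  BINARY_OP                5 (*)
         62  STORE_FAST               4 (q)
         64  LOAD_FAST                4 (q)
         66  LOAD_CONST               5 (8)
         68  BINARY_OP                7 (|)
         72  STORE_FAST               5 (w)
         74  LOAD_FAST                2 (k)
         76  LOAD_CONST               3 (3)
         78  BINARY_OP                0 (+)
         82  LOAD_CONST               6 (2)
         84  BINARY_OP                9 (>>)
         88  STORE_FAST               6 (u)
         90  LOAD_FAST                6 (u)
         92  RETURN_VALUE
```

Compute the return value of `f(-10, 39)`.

LOAD_CONST → push 5. Stack: [5]
LOAD_FAST b → push 39. Stack: [5, 39]
BINARY_OP ^ → 5 ^ 39 = 34. Stack: [34]
LOAD_FAST a → push -10. Stack: [34, -10]
BINARY_OP % → 34 % -10 = -6. Stack: [-6]
STORE_FAST k → k=-6. Stack: []
LOAD_CONST → push -4. Stack: [-4]
STORE_FAST k → k=-4. Stack: []
LOAD_FAST_LOAD_FAST b,a → push 39,-10. Stack: [39, -10]
BINARY_OP - → 39 - -10 = 49. Stack: [49]
STORE_FAST k → k=49. Stack: []
LOAD_FAST k → push 49. Stack: [49]
LOAD_CONST → push 3. Stack: [49, 3]
BINARY_OP % → 49 % 3 = 1. Stack: [1]
LOAD_FAST k → push 49. Stack: [1, 49]
BINARY_OP - → 1 - 49 = -48. Stack: [-48]
STORE_FAST k → k=-48. Stack: []
LOAD_FAST_LOAD_FAST k,b → push -48,39. Stack: [-48, 39]
BINARY_OP & → -48 & 39 = 0. Stack: [0]
STORE_FAST m → m=0. Stack: []
LOAD_FAST k → push -48. Stack: [-48]
LOAD_CONST → push 12. Stack: [-48, 12]
BINARY_OP * → -48 * 12 = -576. Stack: [-576]
STORE_FAST q → q=-576. Stack: []
LOAD_FAST q → push -576. Stack: [-576]
LOAD_CONST → push 8. Stack: [-576, 8]
BINARY_OP | → -576 | 8 = -568. Stack: [-568]
STORE_FAST w → w=-568. Stack: []
LOAD_FAST k → push -48. Stack: [-48]
LOAD_CONST → push 3. Stack: [-48, 3]
BINARY_OP + → -48 + 3 = -45. Stack: [-45]
LOAD_CONST → push 2. Stack: [-45, 2]
BINARY_OP >> → -45 >> 2 = -12. Stack: [-12]
STORE_FAST u → u=-12. Stack: []
LOAD_FAST u → push -12. Stack: [-12]
RETURN_VALUE → return -12.

-12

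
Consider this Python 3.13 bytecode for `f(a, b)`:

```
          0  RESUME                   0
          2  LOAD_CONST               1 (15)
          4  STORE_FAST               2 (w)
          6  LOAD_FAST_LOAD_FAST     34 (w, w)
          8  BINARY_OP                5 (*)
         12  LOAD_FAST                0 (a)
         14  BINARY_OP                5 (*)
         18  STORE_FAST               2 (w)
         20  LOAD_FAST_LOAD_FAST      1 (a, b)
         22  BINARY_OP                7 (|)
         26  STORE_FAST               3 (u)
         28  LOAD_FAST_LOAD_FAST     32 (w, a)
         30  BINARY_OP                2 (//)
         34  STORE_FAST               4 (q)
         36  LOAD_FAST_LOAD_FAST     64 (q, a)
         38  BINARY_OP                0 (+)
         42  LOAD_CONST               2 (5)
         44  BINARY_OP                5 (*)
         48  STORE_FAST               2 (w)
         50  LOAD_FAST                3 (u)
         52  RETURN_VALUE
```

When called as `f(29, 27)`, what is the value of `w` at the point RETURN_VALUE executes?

LOAD_CONST → push 15. Stack: [15]
STORE_FAST w → w=15. Stack: []
LOAD_FAST_LOAD_FAST w,w → push 15,15. Stack: [15, 15]
BINARY_OP * → 15 * 15 = 225. Stack: [225]
LOAD_FAST a → push 29. Stack: [225, 29]
BINARY_OP * → 225 * 29 = 6525. Stack: [6525]
STORE_FAST w → w=6525. Stack: []
LOAD_FAST_LOAD_FAST a,b → push 29,27. Stack: [29, 27]
BINARY_OP | → 29 | 27 = 31. Stack: [31]
STORE_FAST u → u=31. Stack: []
LOAD_FAST_LOAD_FAST w,a → push 6525,29. Stack: [6525, 29]
BINARY_OP // → 6525 // 29 = 225. Stack: [225]
STORE_FAST q → q=225. Stack: []
LOAD_FAST_LOAD_FAST q,a → push 225,29. Stack: [225, 29]
BINARY_OP + → 225 + 29 = 254. Stack: [254]
LOAD_CONST → push 5. Stack: [254, 5]
BINARY_OP * → 254 * 5 = 1270. Stack: [1270]
STORE_FAST w → w=1270. Stack: []
LOAD_FAST u → push 31. Stack: [31]
RETURN_VALUE → return 31.

1270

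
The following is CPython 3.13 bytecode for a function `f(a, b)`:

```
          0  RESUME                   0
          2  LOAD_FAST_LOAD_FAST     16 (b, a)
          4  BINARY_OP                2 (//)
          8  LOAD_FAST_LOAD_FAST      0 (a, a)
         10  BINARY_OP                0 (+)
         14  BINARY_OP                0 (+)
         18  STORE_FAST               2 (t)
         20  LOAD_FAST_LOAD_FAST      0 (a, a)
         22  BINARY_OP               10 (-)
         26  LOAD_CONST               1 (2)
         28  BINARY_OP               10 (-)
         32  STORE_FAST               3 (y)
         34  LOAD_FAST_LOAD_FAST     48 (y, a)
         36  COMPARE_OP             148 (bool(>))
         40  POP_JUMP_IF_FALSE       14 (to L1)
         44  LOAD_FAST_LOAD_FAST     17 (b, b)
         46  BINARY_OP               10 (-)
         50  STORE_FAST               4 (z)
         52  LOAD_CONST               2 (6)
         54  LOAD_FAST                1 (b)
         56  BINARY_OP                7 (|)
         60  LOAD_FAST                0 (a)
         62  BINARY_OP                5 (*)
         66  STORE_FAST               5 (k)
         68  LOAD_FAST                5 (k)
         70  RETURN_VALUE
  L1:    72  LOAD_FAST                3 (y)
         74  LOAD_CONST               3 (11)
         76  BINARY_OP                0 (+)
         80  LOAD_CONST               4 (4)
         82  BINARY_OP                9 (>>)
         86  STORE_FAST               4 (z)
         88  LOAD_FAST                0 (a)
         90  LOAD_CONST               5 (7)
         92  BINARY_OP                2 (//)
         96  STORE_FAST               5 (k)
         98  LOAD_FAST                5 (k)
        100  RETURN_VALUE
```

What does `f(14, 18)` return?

2

LOAD_FAST_LOAD_FAST b,a → push 18,14. Stack: [18, 14]
BINARY_OP // → 18 // 14 = 1. Stack: [1]
LOAD_FAST_LOAD_FAST a,a → push 14,14. Stack: [1, 14, 14]
BINARY_OP + → 14 + 14 = 28. Stack: [1, 28]
BINARY_OP + → 1 + 28 = 29. Stack: [29]
STORE_FAST t → t=29. Stack: []
LOAD_FAST_LOAD_FAST a,a → push 14,14. Stack: [14, 14]
BINARY_OP - → 14 - 14 = 0. Stack: [0]
LOAD_CONST → push 2. Stack: [0, 2]
BINARY_OP - → 0 - 2 = -2. Stack: [-2]
STORE_FAST y → y=-2. Stack: []
LOAD_FAST_LOAD_FAST y,a → push -2,14. Stack: [-2, 14]
COMPARE_OP bool(>) → -2 vs 14 = False. Stack: [False]
POP_JUMP_IF_FALSE → pop False; jump. Stack: []
LOAD_FAST y → push -2. Stack: [-2]
LOAD_CONST → push 11. Stack: [-2, 11]
BINARY_OP + → -2 + 11 = 9. Stack: [9]
LOAD_CONST → push 4. Stack: [9, 4]
BINARY_OP >> → 9 >> 4 = 0. Stack: [0]
STORE_FAST z → z=0. Stack: []
LOAD_FAST a → push 14. Stack: [14]
LOAD_CONST → push 7. Stack: [14, 7]
BINARY_OP // → 14 // 7 = 2. Stack: [2]
STORE_FAST k → k=2. Stack: []
LOAD_FAST k → push 2. Stack: [2]
RETURN_VALUE → return 2.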